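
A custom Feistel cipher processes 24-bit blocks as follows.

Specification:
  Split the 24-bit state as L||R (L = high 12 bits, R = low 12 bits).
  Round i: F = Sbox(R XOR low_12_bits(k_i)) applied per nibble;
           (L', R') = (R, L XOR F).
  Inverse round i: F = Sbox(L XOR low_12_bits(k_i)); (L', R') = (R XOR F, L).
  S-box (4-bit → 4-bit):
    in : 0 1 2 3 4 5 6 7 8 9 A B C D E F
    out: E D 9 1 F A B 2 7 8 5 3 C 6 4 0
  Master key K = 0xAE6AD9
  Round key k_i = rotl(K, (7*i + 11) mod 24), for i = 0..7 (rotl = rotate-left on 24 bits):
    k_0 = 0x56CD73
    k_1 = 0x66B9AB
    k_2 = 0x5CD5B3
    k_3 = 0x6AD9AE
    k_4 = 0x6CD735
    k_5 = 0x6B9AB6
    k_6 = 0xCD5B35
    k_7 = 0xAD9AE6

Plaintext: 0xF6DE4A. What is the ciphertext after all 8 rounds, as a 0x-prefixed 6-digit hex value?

s_0 = plaintext = 0xF6DE4A
s_1 = Round(s_0, k_0) = 0xE4AE75
s_2 = Round(s_1, k_1) = 0xE75C2E
s_3 = Round(s_2, k_2) = 0xC2E6F3
s_4 = Round(s_3, k_3) = 0x6F3C88
s_5 = Round(s_4, k_4) = 0xC885C5
s_6 = Round(s_5, k_5) = 0x5C5CA9
s_7 = Round(s_6, k_6) = 0xCA9749
s_8 = Round(s_7, k_7) = 0x749AF9

0x749AF9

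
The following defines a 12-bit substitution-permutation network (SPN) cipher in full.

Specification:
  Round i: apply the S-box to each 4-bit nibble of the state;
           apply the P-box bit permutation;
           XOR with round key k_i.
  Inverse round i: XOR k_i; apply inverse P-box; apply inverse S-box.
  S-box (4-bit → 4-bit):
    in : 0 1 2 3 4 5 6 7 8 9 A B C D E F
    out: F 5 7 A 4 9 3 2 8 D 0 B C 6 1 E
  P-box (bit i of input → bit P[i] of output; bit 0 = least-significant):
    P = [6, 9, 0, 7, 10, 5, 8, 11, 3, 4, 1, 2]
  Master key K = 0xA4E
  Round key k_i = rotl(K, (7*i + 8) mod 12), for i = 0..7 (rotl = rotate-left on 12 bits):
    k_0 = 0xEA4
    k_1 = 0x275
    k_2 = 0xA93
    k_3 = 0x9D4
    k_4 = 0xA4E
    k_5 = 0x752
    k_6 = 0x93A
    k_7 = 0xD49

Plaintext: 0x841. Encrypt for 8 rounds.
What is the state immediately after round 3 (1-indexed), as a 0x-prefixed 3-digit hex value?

0xDEA

s_0 = plaintext = 0x841
s_1 = Round(s_0, k_0) = 0xFE1
s_2 = Round(s_1, k_1) = 0x622
s_3 = Round(s_2, k_2) = 0xDEA
s_4 = Round(s_3, k_3) = 0xDC6
s_5 = Round(s_4, k_4) = 0x11C
s_6 = Round(s_5, k_5) = 0x2D9
s_7 = Round(s_6, k_6) = 0x8C1
s_8 = Round(s_7, k_7) = 0x40C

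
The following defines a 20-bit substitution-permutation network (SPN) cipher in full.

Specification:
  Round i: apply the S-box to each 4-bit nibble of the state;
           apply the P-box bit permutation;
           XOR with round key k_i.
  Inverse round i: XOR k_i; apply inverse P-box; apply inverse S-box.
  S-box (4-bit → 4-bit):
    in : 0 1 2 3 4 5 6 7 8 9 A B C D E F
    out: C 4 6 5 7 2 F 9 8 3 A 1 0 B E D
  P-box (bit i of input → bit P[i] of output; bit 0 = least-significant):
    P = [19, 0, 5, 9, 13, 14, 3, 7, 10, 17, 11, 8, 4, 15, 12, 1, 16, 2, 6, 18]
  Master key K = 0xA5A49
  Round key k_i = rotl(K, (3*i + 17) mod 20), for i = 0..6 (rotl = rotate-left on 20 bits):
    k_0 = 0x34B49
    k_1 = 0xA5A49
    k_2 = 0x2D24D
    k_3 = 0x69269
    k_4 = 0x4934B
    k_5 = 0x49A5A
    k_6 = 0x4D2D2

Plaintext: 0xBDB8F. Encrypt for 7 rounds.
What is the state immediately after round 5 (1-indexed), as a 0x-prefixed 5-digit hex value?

0x3A662

s_0 = plaintext = 0xBDB8F
s_1 = Round(s_0, k_0) = 0xACDFB
s_2 = Round(s_1, k_1) = 0x47FC5
s_3 = Round(s_2, k_2) = 0x3DF1A
s_4 = Round(s_3, k_3) = 0x71D32
s_5 = Round(s_4, k_4) = 0x3A662
s_6 = Round(s_5, k_5) = 0x777B1
s_7 = Round(s_6, k_6) = 0x1F7E0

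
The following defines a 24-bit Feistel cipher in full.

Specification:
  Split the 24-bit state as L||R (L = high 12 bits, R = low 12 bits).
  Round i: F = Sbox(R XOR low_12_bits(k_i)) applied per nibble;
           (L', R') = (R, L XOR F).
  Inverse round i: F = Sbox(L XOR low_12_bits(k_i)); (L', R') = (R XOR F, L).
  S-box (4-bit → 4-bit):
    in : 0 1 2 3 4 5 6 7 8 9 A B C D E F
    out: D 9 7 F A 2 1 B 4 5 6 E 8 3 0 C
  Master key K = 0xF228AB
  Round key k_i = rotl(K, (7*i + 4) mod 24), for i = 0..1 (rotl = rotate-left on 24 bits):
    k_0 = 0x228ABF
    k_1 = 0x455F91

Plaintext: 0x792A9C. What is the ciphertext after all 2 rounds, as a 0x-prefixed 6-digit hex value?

0xAED824

s_0 = plaintext = 0x792A9C
s_1 = Round(s_0, k_0) = 0xA9CAED
s_2 = Round(s_1, k_1) = 0xAED824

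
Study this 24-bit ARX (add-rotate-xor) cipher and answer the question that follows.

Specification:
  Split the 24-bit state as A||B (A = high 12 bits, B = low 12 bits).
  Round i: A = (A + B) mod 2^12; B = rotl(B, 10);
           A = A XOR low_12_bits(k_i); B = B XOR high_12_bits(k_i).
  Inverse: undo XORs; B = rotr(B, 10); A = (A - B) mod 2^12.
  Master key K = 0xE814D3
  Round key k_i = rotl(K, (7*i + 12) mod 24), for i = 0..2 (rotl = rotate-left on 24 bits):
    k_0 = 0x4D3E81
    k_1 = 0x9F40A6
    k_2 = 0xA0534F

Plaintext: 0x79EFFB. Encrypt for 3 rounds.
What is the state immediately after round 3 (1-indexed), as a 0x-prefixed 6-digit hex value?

s_0 = plaintext = 0x79EFFB
s_1 = Round(s_0, k_0) = 0x918B2D
s_2 = Round(s_1, k_1) = 0x4E3F3F
s_3 = Round(s_2, k_2) = 0x76D5CA

0x76D5CA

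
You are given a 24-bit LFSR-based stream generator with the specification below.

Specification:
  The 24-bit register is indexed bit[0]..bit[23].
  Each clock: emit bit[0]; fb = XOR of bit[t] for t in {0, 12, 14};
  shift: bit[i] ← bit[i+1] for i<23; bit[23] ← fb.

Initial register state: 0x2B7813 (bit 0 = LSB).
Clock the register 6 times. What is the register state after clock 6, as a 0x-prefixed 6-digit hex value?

reg_0 = 0x2B7813
clock 1: out=1, reg = 0x95BC09
clock 2: out=1, reg = 0x4ADE04
clock 3: out=0, reg = 0x256F02
clock 4: out=0, reg = 0x92B781
clock 5: out=1, reg = 0x495BC0
clock 6: out=0, reg = 0x24ADE0

0x24ADE0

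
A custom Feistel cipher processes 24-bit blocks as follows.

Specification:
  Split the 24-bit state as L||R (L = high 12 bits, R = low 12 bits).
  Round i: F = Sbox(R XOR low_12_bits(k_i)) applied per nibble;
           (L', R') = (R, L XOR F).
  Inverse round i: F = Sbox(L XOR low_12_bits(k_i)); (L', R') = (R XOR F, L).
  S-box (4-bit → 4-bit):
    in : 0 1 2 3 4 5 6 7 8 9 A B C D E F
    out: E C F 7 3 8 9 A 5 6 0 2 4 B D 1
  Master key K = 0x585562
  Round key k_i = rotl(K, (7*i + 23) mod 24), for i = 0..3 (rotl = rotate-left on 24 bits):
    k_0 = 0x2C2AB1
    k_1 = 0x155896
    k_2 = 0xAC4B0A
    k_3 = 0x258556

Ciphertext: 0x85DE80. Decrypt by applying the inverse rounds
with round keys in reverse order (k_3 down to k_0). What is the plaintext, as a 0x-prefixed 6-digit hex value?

s_0 = ciphertext = 0x85DE80
s_1 = InvRound(s_0, k_3) = 0x56285D
s_2 = InvRound(s_1, k_2) = 0x5C8562
s_3 = InvRound(s_2, k_1) = 0xEEF5C8
s_4 = InvRound(s_3, k_0) = 0x645EEF

0x645EEF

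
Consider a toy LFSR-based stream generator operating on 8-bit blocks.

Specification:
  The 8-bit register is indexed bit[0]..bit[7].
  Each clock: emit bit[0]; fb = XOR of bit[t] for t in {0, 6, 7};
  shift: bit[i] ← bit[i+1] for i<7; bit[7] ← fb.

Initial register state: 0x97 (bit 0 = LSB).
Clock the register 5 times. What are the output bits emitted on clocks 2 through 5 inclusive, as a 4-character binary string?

1101

reg_0 = 0x97
clock 1: out=1, reg = 0x4B
clock 2: out=1, reg = 0x25
clock 3: out=1, reg = 0x92
clock 4: out=0, reg = 0xC9
clock 5: out=1, reg = 0xE4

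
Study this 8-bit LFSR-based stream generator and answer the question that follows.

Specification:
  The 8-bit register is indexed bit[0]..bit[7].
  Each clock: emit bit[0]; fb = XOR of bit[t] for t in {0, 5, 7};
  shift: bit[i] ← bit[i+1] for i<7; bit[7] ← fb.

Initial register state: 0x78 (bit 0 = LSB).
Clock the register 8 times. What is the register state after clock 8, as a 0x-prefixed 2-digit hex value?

reg_0 = 0x78
clock 1: out=0, reg = 0xBC
clock 2: out=0, reg = 0x5E
clock 3: out=0, reg = 0x2F
clock 4: out=1, reg = 0x17
clock 5: out=1, reg = 0x8B
clock 6: out=1, reg = 0x45
clock 7: out=1, reg = 0xA2
clock 8: out=0, reg = 0x51

0x51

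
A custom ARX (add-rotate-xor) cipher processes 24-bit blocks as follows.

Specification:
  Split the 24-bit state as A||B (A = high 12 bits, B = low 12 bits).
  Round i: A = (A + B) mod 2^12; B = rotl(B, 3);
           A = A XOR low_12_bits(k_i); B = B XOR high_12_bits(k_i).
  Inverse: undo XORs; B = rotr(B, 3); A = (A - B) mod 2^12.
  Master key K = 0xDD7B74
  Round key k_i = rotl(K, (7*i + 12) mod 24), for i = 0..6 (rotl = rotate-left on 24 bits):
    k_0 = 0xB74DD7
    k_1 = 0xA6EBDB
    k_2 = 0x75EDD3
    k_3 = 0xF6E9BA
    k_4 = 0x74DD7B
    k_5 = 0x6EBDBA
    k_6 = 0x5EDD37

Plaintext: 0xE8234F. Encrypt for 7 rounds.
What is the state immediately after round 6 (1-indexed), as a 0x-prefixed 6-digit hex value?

s_0 = plaintext = 0xE8234F
s_1 = Round(s_0, k_0) = 0xC0610D
s_2 = Round(s_1, k_1) = 0x6C8206
s_3 = Round(s_2, k_2) = 0x51D76F
s_4 = Round(s_3, k_3) = 0x536415
s_5 = Round(s_4, k_4) = 0x4307E7
s_6 = Round(s_5, k_5) = 0x1AD9D0
s_7 = Round(s_6, k_6) = 0x64AB69

0x1AD9D0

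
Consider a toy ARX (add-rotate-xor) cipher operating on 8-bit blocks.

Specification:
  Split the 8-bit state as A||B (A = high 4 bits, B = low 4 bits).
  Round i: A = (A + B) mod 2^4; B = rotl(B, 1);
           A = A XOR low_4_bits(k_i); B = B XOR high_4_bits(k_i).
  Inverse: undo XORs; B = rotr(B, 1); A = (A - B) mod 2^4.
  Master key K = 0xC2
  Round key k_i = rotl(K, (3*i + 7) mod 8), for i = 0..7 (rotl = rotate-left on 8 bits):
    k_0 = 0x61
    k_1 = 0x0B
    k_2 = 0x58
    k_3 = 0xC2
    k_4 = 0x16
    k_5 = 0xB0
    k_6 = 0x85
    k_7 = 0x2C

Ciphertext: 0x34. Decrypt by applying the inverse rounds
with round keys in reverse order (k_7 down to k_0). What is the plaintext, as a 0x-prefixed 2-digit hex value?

0x14

s_0 = ciphertext = 0x34
s_1 = InvRound(s_0, k_7) = 0xC3
s_2 = InvRound(s_1, k_6) = 0xCD
s_3 = InvRound(s_2, k_5) = 0x93
s_4 = InvRound(s_3, k_4) = 0xE1
s_5 = InvRound(s_4, k_3) = 0xEE
s_6 = InvRound(s_5, k_2) = 0x9D
s_7 = InvRound(s_6, k_1) = 0x4E
s_8 = InvRound(s_7, k_0) = 0x14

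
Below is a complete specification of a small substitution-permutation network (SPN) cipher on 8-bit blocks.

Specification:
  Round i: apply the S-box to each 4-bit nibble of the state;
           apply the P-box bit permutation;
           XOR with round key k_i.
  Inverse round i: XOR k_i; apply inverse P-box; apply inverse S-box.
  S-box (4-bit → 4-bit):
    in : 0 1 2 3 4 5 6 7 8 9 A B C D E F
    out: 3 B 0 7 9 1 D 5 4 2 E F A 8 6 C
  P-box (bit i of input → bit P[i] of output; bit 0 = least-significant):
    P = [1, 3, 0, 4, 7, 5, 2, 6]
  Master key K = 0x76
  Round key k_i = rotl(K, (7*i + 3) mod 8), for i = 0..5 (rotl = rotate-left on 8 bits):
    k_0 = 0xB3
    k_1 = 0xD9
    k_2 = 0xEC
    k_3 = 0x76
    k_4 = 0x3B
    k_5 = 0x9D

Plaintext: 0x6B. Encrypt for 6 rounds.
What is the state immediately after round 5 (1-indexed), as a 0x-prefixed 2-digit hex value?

0xCE

s_0 = plaintext = 0x6B
s_1 = Round(s_0, k_0) = 0x6C
s_2 = Round(s_1, k_1) = 0x05
s_3 = Round(s_2, k_2) = 0x4E
s_4 = Round(s_3, k_3) = 0xBF
s_5 = Round(s_4, k_4) = 0xCE
s_6 = Round(s_5, k_5) = 0xF4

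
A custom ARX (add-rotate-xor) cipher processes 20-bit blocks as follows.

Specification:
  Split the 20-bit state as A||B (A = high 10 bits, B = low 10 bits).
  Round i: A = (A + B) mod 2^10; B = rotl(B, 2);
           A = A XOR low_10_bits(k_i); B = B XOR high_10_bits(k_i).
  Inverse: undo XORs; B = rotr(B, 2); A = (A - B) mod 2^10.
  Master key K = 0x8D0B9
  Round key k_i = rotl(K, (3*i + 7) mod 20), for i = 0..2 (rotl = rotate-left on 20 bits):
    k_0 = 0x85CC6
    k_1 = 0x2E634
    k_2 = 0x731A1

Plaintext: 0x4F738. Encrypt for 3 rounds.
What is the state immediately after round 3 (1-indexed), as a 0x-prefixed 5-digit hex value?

s_0 = plaintext = 0x4F738
s_1 = Round(s_0, k_0) = 0x2CEF4
s_2 = Round(s_1, k_1) = 0x64F6B
s_3 = Round(s_2, k_2) = 0x57C63

0x57C63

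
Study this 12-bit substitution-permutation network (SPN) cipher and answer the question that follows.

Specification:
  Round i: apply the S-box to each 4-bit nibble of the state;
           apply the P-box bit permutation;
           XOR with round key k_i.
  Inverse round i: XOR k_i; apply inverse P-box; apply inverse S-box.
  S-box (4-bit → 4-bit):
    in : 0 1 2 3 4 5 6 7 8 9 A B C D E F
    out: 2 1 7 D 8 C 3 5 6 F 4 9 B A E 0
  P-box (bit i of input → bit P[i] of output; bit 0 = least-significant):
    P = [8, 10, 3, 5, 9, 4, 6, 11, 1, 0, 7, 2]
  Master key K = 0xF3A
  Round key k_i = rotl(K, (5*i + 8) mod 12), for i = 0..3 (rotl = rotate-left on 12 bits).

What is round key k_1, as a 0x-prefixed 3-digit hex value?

0xE75

K = 0xF3A
k_0 = rotl(K, (5*0+8) mod 12) = rotl(K, 8) = 0xAF3
k_1 = rotl(K, (5*1+8) mod 12) = rotl(K, 1) = 0xE75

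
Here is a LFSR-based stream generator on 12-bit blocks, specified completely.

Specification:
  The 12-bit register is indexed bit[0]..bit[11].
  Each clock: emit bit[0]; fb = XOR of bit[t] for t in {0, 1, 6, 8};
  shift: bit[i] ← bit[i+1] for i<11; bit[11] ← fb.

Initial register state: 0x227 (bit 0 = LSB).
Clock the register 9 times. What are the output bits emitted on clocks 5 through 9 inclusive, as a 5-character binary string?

01000

reg_0 = 0x227
clock 1: out=1, reg = 0x113
clock 2: out=1, reg = 0x889
clock 3: out=1, reg = 0xC44
clock 4: out=0, reg = 0xE22
clock 5: out=0, reg = 0xF11
clock 6: out=1, reg = 0x788
clock 7: out=0, reg = 0xBC4
clock 8: out=0, reg = 0x5E2
clock 9: out=0, reg = 0xAF1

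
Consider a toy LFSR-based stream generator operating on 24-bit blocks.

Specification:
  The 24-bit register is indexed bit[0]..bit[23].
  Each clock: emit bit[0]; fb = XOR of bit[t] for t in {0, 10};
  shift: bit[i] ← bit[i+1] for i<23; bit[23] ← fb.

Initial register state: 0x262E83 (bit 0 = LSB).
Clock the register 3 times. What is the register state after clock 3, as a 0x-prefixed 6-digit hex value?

reg_0 = 0x262E83
clock 1: out=1, reg = 0x131741
clock 2: out=1, reg = 0x098BA0
clock 3: out=0, reg = 0x04C5D0

0x04C5D0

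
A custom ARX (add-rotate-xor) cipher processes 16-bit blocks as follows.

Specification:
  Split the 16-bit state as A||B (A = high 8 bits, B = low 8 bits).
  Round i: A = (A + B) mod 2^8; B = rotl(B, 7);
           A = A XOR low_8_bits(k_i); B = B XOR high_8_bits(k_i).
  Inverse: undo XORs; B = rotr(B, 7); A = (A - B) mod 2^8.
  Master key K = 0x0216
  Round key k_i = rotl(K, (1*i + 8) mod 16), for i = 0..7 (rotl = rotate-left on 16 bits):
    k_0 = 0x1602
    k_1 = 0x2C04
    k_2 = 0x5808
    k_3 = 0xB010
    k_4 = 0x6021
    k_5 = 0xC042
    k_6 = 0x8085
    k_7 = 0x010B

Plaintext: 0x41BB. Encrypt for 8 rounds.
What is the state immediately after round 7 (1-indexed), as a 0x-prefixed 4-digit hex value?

s_0 = plaintext = 0x41BB
s_1 = Round(s_0, k_0) = 0xFECB
s_2 = Round(s_1, k_1) = 0xCDC9
s_3 = Round(s_2, k_2) = 0x9EBC
s_4 = Round(s_3, k_3) = 0x4AEE
s_5 = Round(s_4, k_4) = 0x1917
s_6 = Round(s_5, k_5) = 0x724B
s_7 = Round(s_6, k_6) = 0x3825
s_8 = Round(s_7, k_7) = 0x5693

0x3825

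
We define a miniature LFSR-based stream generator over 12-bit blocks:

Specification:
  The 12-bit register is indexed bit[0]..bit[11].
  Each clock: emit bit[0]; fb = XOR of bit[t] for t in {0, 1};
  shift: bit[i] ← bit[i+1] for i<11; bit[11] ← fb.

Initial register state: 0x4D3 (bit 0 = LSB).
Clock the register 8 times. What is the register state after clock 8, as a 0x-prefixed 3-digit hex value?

0xBA4

reg_0 = 0x4D3
clock 1: out=1, reg = 0x269
clock 2: out=1, reg = 0x934
clock 3: out=0, reg = 0x49A
clock 4: out=0, reg = 0xA4D
clock 5: out=1, reg = 0xD26
clock 6: out=0, reg = 0xE93
clock 7: out=1, reg = 0x749
clock 8: out=1, reg = 0xBA4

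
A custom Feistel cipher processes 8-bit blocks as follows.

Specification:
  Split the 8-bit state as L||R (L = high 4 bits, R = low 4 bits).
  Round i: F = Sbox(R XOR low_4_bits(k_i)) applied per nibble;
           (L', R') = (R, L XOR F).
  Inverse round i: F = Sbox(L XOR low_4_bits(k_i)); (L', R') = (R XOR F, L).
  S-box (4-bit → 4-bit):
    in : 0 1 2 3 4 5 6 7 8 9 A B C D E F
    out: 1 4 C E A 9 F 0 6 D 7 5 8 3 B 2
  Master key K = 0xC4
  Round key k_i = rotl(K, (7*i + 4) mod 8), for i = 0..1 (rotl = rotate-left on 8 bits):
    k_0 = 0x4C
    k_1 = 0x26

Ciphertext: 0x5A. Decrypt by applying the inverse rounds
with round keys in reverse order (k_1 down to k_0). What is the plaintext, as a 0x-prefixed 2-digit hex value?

0x34

s_0 = ciphertext = 0x5A
s_1 = InvRound(s_0, k_1) = 0x45
s_2 = InvRound(s_1, k_0) = 0x34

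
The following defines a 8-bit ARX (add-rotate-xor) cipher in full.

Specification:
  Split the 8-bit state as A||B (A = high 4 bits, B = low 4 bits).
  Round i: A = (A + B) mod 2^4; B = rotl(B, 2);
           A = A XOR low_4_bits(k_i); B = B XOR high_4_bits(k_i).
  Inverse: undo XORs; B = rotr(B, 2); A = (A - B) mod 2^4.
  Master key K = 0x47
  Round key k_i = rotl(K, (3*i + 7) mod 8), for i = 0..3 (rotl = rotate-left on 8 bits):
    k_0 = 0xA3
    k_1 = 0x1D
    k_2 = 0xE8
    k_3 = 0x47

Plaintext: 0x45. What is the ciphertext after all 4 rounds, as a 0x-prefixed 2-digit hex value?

0x81

s_0 = plaintext = 0x45
s_1 = Round(s_0, k_0) = 0xAF
s_2 = Round(s_1, k_1) = 0x4E
s_3 = Round(s_2, k_2) = 0xA5
s_4 = Round(s_3, k_3) = 0x81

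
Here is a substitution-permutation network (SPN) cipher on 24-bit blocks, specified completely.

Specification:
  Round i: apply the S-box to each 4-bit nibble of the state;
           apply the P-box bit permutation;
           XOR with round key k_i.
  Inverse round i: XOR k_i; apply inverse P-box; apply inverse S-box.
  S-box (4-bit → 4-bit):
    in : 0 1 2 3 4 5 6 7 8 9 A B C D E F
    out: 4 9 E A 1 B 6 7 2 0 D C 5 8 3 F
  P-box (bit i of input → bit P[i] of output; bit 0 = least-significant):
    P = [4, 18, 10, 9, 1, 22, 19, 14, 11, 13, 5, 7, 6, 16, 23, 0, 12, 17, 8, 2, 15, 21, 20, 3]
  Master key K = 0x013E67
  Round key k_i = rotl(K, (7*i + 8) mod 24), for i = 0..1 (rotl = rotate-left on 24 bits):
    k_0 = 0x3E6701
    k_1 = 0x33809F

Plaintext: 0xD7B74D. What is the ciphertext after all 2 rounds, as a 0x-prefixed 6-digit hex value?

0x6ADFE6

s_0 = plaintext = 0xD7B74D
s_1 = Round(s_0, k_0) = 0xBC5C2A
s_2 = Round(s_1, k_1) = 0x6ADFE6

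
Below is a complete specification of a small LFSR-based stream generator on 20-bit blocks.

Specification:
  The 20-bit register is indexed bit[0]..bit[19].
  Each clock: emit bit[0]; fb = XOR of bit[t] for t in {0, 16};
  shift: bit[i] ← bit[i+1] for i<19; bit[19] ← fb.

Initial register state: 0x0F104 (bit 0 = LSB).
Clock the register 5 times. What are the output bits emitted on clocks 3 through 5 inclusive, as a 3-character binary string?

reg_0 = 0x0F104
clock 1: out=0, reg = 0x07882
clock 2: out=0, reg = 0x03C41
clock 3: out=1, reg = 0x81E20
clock 4: out=0, reg = 0x40F10
clock 5: out=0, reg = 0x20788

100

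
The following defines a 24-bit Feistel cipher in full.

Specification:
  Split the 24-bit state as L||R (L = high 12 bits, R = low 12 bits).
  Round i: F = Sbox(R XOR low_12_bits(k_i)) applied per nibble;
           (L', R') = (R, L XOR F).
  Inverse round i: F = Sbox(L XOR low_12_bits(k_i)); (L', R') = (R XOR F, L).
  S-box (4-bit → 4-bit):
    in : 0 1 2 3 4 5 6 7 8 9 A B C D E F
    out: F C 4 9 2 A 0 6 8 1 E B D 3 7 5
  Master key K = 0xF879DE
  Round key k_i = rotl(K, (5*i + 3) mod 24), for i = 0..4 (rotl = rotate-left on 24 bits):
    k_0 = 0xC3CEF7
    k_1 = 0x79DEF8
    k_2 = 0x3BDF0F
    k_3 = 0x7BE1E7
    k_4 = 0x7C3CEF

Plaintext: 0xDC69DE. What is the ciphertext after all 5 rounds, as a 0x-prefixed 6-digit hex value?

s_0 = plaintext = 0xDC69DE
s_1 = Round(s_0, k_0) = 0x9DEB87
s_2 = Round(s_1, k_1) = 0xB873BB
s_3 = Round(s_2, k_2) = 0x3BB635
s_4 = Round(s_3, k_3) = 0x63558F
s_5 = Round(s_4, k_4) = 0x58F73A

0x58F73A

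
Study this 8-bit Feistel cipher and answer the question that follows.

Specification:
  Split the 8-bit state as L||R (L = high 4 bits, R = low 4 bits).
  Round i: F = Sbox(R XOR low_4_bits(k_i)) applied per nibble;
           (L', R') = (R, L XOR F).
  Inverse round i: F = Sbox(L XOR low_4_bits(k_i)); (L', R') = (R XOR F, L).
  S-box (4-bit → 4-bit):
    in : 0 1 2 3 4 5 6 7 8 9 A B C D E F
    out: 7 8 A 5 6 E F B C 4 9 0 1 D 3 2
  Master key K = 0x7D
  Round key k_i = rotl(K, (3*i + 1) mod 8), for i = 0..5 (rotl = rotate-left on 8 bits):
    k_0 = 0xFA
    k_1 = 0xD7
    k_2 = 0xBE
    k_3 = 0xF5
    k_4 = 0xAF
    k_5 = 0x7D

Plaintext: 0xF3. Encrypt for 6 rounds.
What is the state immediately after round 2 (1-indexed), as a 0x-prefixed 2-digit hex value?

s_0 = plaintext = 0xF3
s_1 = Round(s_0, k_0) = 0x3B
s_2 = Round(s_1, k_1) = 0xB2
s_3 = Round(s_2, k_2) = 0x2A
s_4 = Round(s_3, k_3) = 0xA0
s_5 = Round(s_4, k_4) = 0x08
s_6 = Round(s_5, k_5) = 0x8E

0xB2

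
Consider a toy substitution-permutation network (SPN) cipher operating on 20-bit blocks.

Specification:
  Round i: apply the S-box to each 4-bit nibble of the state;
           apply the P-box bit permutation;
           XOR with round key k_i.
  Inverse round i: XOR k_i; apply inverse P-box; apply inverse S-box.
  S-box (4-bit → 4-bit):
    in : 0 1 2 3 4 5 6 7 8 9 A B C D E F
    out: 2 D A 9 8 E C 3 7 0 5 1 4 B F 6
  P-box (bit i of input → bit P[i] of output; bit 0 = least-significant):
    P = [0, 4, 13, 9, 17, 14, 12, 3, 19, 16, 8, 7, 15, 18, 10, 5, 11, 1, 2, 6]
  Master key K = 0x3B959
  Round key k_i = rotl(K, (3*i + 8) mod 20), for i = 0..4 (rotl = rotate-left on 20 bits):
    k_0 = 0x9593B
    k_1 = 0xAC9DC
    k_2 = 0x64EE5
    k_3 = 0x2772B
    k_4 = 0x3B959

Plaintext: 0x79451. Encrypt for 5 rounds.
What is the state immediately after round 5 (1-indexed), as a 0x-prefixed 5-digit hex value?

0x55FEC

s_0 = plaintext = 0x79451
s_1 = Round(s_0, k_0) = 0x923B0
s_2 = Round(s_1, k_1) = 0x4C96C
s_3 = Round(s_2, k_2) = 0x67AAD
s_4 = Round(s_3, k_3) = 0xCE47E
s_5 = Round(s_4, k_4) = 0x55FEC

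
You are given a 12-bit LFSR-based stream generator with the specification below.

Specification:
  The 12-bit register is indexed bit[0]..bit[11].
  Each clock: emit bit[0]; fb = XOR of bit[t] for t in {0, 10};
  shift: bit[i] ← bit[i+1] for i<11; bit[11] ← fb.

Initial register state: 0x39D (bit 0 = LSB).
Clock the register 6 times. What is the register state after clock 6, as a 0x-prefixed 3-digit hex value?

reg_0 = 0x39D
clock 1: out=1, reg = 0x9CE
clock 2: out=0, reg = 0x4E7
clock 3: out=1, reg = 0x273
clock 4: out=1, reg = 0x939
clock 5: out=1, reg = 0xC9C
clock 6: out=0, reg = 0xE4E

0xE4E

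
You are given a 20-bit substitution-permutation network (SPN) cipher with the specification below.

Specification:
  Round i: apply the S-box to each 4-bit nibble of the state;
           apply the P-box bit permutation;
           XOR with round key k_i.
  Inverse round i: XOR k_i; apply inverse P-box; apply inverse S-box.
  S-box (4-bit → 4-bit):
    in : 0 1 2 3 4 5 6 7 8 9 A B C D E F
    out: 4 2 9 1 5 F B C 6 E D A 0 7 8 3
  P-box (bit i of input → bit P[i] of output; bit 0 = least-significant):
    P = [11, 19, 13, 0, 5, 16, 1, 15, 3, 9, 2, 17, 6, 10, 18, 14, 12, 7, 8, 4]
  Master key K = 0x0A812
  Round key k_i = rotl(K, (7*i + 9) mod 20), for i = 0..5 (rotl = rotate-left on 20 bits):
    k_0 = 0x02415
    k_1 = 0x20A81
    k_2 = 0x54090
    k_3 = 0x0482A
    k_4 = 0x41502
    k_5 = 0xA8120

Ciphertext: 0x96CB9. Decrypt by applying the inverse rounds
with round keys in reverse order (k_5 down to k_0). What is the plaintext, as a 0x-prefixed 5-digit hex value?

0xA1215

s_0 = ciphertext = 0x96CB9
s_1 = InvRound(s_0, k_5) = 0x9B2BA
s_2 = InvRound(s_1, k_4) = 0x98F68
s_3 = InvRound(s_2, k_3) = 0x06191
s_4 = InvRound(s_3, k_2) = 0x00C17
s_5 = InvRound(s_4, k_1) = 0xB190C
s_6 = InvRound(s_5, k_0) = 0xA1215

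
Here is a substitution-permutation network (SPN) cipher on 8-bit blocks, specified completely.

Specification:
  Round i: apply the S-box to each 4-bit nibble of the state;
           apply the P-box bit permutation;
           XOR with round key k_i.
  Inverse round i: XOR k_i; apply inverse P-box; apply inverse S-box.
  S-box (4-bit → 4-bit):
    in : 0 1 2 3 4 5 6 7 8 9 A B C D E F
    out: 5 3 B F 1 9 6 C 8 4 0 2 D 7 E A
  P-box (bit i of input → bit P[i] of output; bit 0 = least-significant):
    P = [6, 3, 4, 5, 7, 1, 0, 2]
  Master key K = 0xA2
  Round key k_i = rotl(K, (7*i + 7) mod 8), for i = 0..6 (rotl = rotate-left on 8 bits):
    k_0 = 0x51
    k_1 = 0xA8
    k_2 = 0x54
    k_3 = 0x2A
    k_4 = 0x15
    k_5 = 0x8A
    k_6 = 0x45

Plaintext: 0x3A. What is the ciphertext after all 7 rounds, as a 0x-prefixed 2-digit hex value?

s_0 = plaintext = 0x3A
s_1 = Round(s_0, k_0) = 0xD6
s_2 = Round(s_1, k_1) = 0x33
s_3 = Round(s_2, k_2) = 0xAB
s_4 = Round(s_3, k_3) = 0x22
s_5 = Round(s_4, k_4) = 0xFB
s_6 = Round(s_5, k_5) = 0x84
s_7 = Round(s_6, k_6) = 0x01

0x01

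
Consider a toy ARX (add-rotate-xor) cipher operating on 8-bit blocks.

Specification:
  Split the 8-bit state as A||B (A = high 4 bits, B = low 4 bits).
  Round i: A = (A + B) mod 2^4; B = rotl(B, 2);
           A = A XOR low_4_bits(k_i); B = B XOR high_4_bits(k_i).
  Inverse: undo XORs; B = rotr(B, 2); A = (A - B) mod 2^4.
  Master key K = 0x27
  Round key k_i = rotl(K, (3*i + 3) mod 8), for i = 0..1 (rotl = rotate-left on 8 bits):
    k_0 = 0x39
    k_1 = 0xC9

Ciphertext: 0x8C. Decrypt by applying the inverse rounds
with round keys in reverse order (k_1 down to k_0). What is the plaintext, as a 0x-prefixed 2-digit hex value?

s_0 = ciphertext = 0x8C
s_1 = InvRound(s_0, k_1) = 0x10
s_2 = InvRound(s_1, k_0) = 0xCC

0xCC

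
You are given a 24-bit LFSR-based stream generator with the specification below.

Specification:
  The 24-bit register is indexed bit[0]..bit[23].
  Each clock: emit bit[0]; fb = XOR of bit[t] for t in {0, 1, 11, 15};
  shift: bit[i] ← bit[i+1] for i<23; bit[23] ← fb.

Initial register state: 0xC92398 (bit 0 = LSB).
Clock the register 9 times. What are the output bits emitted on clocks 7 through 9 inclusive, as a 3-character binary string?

011

reg_0 = 0xC92398
clock 1: out=0, reg = 0x6491CC
clock 2: out=0, reg = 0xB248E6
clock 3: out=0, reg = 0x592473
clock 4: out=1, reg = 0x2C9239
clock 5: out=1, reg = 0x16491C
clock 6: out=0, reg = 0x8B248E
clock 7: out=0, reg = 0xC59247
clock 8: out=1, reg = 0xE2C923
clock 9: out=1, reg = 0x716491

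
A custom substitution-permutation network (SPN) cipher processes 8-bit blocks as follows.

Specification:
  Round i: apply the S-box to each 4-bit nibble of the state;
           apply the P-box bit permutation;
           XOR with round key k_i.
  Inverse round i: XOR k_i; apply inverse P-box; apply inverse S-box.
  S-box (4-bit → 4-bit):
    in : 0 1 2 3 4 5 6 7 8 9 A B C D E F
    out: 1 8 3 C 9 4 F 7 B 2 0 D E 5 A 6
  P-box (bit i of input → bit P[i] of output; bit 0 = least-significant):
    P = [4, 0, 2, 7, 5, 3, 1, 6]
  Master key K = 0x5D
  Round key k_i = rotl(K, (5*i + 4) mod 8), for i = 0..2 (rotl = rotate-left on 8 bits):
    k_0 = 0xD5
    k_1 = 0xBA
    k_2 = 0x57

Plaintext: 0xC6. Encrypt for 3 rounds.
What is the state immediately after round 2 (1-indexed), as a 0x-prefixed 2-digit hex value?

s_0 = plaintext = 0xC6
s_1 = Round(s_0, k_0) = 0x0A
s_2 = Round(s_1, k_1) = 0x9A
s_3 = Round(s_2, k_2) = 0x5F

0x9A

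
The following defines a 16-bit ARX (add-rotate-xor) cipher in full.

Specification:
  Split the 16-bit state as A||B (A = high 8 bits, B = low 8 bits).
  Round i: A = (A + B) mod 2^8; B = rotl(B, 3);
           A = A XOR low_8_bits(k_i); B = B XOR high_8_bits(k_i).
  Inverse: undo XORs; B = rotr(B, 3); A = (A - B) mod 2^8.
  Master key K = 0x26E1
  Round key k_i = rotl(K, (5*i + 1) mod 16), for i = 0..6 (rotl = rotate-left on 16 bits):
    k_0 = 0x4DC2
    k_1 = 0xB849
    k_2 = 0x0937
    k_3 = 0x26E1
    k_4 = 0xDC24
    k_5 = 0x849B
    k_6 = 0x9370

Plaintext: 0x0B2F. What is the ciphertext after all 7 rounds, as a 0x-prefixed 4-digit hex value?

s_0 = plaintext = 0x0B2F
s_1 = Round(s_0, k_0) = 0xF834
s_2 = Round(s_1, k_1) = 0x6519
s_3 = Round(s_2, k_2) = 0x49C1
s_4 = Round(s_3, k_3) = 0xEB28
s_5 = Round(s_4, k_4) = 0x379D
s_6 = Round(s_5, k_5) = 0x4F68
s_7 = Round(s_6, k_6) = 0xC7D0

0xC7D0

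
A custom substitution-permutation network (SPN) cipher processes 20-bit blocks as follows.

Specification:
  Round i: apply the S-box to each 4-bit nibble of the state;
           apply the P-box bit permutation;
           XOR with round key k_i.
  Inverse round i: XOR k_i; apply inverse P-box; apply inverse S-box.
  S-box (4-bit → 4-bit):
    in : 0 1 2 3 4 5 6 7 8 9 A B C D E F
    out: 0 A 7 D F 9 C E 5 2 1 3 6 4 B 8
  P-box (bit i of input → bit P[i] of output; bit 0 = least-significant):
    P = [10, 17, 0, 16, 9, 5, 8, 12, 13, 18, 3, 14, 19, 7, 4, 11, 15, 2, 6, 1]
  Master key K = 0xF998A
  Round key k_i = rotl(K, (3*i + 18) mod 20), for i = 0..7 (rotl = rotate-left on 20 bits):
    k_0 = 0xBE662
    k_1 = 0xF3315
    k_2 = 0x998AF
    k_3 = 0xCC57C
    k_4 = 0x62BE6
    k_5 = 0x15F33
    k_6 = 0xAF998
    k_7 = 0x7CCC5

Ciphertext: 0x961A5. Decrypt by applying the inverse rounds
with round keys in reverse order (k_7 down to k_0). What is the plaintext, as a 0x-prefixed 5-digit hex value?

0x888D6

s_0 = ciphertext = 0x961A5
s_1 = InvRound(s_0, k_7) = 0x85BCB
s_2 = InvRound(s_1, k_6) = 0x3DAAC
s_3 = InvRound(s_2, k_5) = 0xECDD2
s_4 = InvRound(s_3, k_4) = 0xB85BA
s_5 = InvRound(s_4, k_3) = 0x79101
s_6 = InvRound(s_5, k_2) = 0x1ECC9
s_7 = InvRound(s_6, k_1) = 0x2473B
s_8 = InvRound(s_7, k_0) = 0x888D6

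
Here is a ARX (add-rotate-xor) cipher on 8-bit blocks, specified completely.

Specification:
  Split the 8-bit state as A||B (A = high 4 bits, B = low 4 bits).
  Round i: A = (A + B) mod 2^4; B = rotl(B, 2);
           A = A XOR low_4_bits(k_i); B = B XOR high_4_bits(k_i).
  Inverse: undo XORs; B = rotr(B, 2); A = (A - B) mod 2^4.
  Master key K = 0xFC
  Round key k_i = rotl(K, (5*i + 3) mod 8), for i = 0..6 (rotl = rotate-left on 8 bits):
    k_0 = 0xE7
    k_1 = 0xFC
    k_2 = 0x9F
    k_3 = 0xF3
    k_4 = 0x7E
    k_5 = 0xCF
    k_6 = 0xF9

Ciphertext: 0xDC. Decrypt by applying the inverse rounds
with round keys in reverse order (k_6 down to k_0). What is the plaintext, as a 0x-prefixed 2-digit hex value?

s_0 = ciphertext = 0xDC
s_1 = InvRound(s_0, k_6) = 0x8C
s_2 = InvRound(s_1, k_5) = 0x70
s_3 = InvRound(s_2, k_4) = 0xCD
s_4 = InvRound(s_3, k_3) = 0x78
s_5 = InvRound(s_4, k_2) = 0x44
s_6 = InvRound(s_5, k_1) = 0xAE
s_7 = InvRound(s_6, k_0) = 0xD0

0xD0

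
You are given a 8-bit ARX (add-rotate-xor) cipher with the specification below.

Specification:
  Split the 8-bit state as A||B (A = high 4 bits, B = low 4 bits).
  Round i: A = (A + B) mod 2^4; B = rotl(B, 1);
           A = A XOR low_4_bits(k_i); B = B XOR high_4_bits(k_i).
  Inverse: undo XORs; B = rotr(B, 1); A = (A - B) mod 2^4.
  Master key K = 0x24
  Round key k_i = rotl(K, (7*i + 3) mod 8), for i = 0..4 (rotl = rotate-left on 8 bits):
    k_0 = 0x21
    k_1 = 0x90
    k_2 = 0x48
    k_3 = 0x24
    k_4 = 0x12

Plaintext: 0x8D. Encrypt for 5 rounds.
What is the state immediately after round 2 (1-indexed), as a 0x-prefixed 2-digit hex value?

s_0 = plaintext = 0x8D
s_1 = Round(s_0, k_0) = 0x49
s_2 = Round(s_1, k_1) = 0xDA
s_3 = Round(s_2, k_2) = 0xF1
s_4 = Round(s_3, k_3) = 0x40
s_5 = Round(s_4, k_4) = 0x61

0xDA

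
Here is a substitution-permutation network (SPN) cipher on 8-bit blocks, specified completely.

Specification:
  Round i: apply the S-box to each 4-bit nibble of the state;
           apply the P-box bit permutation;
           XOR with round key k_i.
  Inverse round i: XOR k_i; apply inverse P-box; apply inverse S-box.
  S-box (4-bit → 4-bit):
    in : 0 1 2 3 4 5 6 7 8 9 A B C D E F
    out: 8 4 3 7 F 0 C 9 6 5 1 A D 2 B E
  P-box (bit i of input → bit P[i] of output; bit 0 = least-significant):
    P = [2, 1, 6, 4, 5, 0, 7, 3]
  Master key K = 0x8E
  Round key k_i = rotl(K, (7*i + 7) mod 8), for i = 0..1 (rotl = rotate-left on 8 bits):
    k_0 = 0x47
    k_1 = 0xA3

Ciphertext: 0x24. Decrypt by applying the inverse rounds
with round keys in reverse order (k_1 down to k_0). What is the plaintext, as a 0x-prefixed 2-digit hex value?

s_0 = ciphertext = 0x24
s_1 = InvRound(s_0, k_1) = 0x82
s_2 = InvRound(s_1, k_0) = 0x89

0x89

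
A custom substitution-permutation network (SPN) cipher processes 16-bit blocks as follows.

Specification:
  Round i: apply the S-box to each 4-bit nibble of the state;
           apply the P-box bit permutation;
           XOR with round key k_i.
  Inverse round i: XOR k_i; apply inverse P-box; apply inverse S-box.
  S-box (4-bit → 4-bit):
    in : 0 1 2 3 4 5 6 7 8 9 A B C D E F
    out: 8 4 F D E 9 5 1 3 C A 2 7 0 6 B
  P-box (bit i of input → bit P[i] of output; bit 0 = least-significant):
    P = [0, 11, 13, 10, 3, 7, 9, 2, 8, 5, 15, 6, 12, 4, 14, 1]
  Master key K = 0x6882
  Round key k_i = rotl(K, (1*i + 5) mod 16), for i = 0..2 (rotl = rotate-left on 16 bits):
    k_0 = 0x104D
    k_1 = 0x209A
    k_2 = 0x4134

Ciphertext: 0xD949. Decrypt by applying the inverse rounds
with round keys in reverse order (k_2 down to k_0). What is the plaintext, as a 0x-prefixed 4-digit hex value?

s_0 = ciphertext = 0xD949
s_1 = InvRound(s_0, k_2) = 0x8458
s_2 = InvRound(s_1, k_1) = 0x09B9
s_3 = InvRound(s_2, k_0) = 0x8FAB

0x8FAB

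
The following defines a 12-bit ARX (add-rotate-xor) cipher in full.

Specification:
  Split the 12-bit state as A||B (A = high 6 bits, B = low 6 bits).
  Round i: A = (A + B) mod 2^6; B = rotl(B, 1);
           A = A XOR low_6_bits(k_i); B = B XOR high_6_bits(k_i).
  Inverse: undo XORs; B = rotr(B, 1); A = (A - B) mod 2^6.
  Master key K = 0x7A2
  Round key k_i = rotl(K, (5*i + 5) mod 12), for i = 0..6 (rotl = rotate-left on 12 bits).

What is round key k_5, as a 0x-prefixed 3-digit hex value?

0x89E

K = 0x7A2
k_0 = rotl(K, (5*0+5) mod 12) = rotl(K, 5) = 0x44F
k_1 = rotl(K, (5*1+5) mod 12) = rotl(K, 10) = 0x9E8
k_2 = rotl(K, (5*2+5) mod 12) = rotl(K, 3) = 0xD13
k_3 = rotl(K, (5*3+5) mod 12) = rotl(K, 8) = 0x27A
k_4 = rotl(K, (5*4+5) mod 12) = rotl(K, 1) = 0xF44
k_5 = rotl(K, (5*5+5) mod 12) = rotl(K, 6) = 0x89E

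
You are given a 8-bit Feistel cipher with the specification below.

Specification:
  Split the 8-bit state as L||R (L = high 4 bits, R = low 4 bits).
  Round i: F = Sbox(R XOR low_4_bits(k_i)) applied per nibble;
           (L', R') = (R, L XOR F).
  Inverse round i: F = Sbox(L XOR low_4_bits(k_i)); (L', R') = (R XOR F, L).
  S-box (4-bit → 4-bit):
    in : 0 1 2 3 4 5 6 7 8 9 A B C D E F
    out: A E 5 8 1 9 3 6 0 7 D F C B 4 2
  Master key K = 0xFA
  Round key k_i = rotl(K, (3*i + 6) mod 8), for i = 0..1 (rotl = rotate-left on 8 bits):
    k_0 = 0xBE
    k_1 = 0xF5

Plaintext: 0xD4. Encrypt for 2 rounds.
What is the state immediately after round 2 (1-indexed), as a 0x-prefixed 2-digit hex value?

s_0 = plaintext = 0xD4
s_1 = Round(s_0, k_0) = 0x40
s_2 = Round(s_1, k_1) = 0x0D

0x0D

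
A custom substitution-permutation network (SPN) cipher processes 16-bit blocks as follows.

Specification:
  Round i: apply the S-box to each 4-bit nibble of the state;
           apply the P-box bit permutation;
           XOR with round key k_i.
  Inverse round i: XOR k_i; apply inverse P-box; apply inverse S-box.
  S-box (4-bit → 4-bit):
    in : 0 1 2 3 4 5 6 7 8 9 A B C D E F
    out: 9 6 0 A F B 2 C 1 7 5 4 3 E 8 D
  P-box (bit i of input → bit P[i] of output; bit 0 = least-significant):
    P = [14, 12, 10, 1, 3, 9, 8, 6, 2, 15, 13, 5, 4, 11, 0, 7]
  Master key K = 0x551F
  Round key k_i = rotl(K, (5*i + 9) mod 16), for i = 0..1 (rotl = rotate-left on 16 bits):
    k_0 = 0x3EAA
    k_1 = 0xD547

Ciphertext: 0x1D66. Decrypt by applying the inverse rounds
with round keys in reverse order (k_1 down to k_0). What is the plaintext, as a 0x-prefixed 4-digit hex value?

0x3BB7

s_0 = ciphertext = 0x1D66
s_1 = InvRound(s_0, k_1) = 0x1328
s_2 = InvRound(s_1, k_0) = 0x3BB7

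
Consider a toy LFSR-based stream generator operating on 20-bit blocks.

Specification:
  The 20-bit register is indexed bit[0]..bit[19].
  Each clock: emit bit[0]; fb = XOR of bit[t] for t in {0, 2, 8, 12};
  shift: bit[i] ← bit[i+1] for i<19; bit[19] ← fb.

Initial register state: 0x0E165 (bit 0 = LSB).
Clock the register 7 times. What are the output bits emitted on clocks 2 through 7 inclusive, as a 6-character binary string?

010011

reg_0 = 0x0E165
clock 1: out=1, reg = 0x870B2
clock 2: out=0, reg = 0xC3859
clock 3: out=1, reg = 0x61C2C
clock 4: out=0, reg = 0x30E16
clock 5: out=0, reg = 0x9870B
clock 6: out=1, reg = 0x4C385
clock 7: out=1, reg = 0xA61C2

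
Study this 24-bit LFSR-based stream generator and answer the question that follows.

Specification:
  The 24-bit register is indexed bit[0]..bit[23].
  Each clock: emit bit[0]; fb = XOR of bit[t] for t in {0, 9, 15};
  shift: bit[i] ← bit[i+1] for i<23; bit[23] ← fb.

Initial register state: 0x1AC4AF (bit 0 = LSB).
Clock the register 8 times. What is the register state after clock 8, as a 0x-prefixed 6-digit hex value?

0xF81AC4

reg_0 = 0x1AC4AF
clock 1: out=1, reg = 0x0D6257
clock 2: out=1, reg = 0x06B12B
clock 3: out=1, reg = 0x035895
clock 4: out=1, reg = 0x81AC4A
clock 5: out=0, reg = 0xC0D625
clock 6: out=1, reg = 0xE06B12
clock 7: out=0, reg = 0xF03589
clock 8: out=1, reg = 0xF81AC4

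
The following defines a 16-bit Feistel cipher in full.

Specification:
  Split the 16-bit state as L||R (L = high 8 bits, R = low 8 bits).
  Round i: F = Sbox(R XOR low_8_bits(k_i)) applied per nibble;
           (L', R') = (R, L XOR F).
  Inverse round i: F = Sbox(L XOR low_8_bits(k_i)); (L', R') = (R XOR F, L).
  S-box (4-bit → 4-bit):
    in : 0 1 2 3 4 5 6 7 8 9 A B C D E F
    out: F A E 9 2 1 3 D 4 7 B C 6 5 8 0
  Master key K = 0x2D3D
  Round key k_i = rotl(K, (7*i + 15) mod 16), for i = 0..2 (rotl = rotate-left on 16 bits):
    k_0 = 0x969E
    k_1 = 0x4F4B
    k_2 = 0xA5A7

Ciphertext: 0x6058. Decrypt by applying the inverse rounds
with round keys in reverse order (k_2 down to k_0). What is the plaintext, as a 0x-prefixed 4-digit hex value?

s_0 = ciphertext = 0x6058
s_1 = InvRound(s_0, k_2) = 0x3560
s_2 = InvRound(s_1, k_1) = 0xB835
s_3 = InvRound(s_2, k_0) = 0xD6B8

0xD6B8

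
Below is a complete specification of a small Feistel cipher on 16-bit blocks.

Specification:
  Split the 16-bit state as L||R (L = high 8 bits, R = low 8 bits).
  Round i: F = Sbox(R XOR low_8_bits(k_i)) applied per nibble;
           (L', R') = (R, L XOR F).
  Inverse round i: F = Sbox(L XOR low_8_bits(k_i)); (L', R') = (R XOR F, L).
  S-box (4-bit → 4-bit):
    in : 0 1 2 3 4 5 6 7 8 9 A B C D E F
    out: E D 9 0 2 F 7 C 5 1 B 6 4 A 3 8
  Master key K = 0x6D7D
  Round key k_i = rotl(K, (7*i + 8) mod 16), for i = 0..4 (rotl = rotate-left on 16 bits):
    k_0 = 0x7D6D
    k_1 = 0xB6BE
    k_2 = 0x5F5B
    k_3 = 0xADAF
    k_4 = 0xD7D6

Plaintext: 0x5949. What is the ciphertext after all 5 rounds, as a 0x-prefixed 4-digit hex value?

0xC5B1

s_0 = plaintext = 0x5949
s_1 = Round(s_0, k_0) = 0x49CB
s_2 = Round(s_1, k_1) = 0xCB86
s_3 = Round(s_2, k_2) = 0x8661
s_4 = Round(s_3, k_3) = 0x61C5
s_5 = Round(s_4, k_4) = 0xC5B1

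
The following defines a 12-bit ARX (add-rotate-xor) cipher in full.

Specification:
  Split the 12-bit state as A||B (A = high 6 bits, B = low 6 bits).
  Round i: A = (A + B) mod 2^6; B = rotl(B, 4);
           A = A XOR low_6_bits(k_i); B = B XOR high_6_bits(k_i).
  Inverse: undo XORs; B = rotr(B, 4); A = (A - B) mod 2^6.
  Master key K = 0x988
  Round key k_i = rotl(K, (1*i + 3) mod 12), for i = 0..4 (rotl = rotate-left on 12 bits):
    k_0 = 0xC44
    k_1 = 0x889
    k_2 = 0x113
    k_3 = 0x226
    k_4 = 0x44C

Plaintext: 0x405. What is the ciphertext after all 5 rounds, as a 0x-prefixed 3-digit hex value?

s_0 = plaintext = 0x405
s_1 = Round(s_0, k_0) = 0x460
s_2 = Round(s_1, k_1) = 0xE2A
s_3 = Round(s_2, k_2) = 0xC6E
s_4 = Round(s_3, k_3) = 0xE63
s_5 = Round(s_4, k_4) = 0x429

0x429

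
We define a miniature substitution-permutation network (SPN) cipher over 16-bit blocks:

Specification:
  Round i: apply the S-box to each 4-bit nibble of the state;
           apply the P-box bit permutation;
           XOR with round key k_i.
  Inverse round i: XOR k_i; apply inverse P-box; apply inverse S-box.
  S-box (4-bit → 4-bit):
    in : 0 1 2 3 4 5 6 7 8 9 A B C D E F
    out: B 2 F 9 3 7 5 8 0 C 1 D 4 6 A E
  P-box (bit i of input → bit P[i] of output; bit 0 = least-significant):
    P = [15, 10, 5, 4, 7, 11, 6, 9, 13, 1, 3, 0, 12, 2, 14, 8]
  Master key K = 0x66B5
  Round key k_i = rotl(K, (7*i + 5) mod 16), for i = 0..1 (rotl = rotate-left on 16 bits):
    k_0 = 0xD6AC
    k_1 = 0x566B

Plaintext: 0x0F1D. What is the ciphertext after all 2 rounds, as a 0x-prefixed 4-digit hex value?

0xB672

s_0 = plaintext = 0x0F1D
s_1 = Round(s_0, k_0) = 0xCB83
s_2 = Round(s_1, k_1) = 0xB672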